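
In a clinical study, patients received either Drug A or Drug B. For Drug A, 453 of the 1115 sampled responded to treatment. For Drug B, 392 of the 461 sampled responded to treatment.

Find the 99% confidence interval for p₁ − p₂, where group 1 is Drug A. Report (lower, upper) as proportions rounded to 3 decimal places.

Sample proportions: 453/1115 = 0.4063, 392/461 = 0.8503.
Each SE is √(p̂(1−p̂)/n): √(0.4063·0.5937/1115) = 0.01471 and √(0.8503·0.1497/461) = 0.01662.
SE(p̂₁ − p̂₂) = √(SE₁² + SE₂²) = √(0.0002163841 + 0.0002762244) = 0.02219, since the two samples are independent.
At 99% confidence z* = 2.576; margin = 2.576 × 0.02219 = 0.05716.
The difference is 0.4063 − 0.8503 = -0.4440, so the interval is -0.4440 ± 0.05716 = (-0.501, -0.387).

(-0.501, -0.387)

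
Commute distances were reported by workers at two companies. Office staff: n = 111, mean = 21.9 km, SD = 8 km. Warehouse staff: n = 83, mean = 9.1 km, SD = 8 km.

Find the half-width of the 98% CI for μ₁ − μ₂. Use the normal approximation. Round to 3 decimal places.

2.700

SE₁ = s₁/√n₁ = 8/√111 = 0.7593; SE₂ = 8/√83 = 0.8781.
Independent samples, unequal variances: SE_diff = √(SE₁² + SE₂²) = √(0.57653649 + 0.77105961) = 1.1609.
z* = 2.326, so margin of error = 2.326 × 1.1609 = 2.7003.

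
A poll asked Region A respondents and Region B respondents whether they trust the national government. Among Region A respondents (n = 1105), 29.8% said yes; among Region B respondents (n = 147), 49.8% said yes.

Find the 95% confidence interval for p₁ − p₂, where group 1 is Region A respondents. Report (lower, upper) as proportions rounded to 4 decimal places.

Each SE is √(p̂(1−p̂)/n): √(0.2980·0.7020/1105) = 0.01376 and √(0.4980·0.5020/147) = 0.04124.
SE(p̂₁ − p̂₂) = √(SE₁² + SE₂²) = √(0.0001893376 + 0.0017007376) = 0.04347, since the two samples are independent.
At 95% confidence z* = 1.960; margin = 1.960 × 0.04347 = 0.08520.
The difference is 0.2980 − 0.4980 = -0.2000, so the interval is -0.2000 ± 0.08520 = (-0.2852, -0.1148).

(-0.2852, -0.1148)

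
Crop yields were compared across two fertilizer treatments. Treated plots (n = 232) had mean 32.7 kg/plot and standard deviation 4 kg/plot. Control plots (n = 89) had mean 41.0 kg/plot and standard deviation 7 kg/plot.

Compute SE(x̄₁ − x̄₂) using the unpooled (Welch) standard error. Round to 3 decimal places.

Standard errors of each mean: 4/√232 = 0.2626 and 7/√89 = 0.7420.
SE(x̄₁ − x̄₂) = √(0.2626² + 0.7420²) = 0.7871 for independent samples with unequal variances.

0.787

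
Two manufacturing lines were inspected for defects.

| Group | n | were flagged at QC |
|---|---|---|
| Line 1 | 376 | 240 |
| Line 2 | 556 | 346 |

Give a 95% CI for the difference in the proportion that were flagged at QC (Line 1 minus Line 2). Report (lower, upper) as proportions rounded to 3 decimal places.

(-0.047, 0.079)

First, p̂₁ = 240/376 = 0.6383; p̂₂ = 346/556 = 0.6223.
The two standard errors are √(0.6383×0.3617/376) = 0.02478 and √(0.6223×0.3777/556) = 0.02056.
Because the samples are independent, SE_diff = √(0.02478² + 0.02056²) = 0.03220.
Using z* = 1.960 for 95%, ME = 1.960 × 0.03220 = 0.06311.
p̂₁ − p̂₂ = 0.0160; interval 0.0160 ± 0.06311 gives (-0.047, 0.079).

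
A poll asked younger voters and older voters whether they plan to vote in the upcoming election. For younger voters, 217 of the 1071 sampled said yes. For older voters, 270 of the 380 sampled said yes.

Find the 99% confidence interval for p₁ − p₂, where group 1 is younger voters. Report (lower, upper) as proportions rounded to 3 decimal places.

(-0.576, -0.440)

p̂₁ = 217/1071 = 0.2026 and p̂₂ = 270/380 = 0.7105.
SE₁ = √(p̂₁(1−p̂₁)/n₁) = √(0.2026·0.7974/1071) = 0.01228; SE₂ = √(0.7105·0.2895/380) = 0.02327.
Independent samples: SE of the difference = √(SE₁² + SE₂²) = √(0.0001507984 + 0.0005414929) = 0.02631.
z* for 99% confidence is 2.576, so the margin of error is 2.576 × 0.02631 = 0.06777.
Point estimate p̂₁ − p̂₂ = 0.2026 − 0.7105 = -0.5079.
-0.5079 ± 0.06777 → (-0.576, -0.440).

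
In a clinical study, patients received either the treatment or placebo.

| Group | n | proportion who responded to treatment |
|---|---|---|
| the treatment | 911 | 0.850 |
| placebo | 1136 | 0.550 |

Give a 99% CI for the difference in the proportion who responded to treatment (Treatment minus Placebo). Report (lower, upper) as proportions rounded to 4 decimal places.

SE₁ = √(p̂₁(1−p̂₁)/n₁) = √(0.8500·0.1500/911) = 0.01183; SE₂ = √(0.5500·0.4500/1136) = 0.01476.
Independent samples: SE of the difference = √(SE₁² + SE₂²) = √(0.0001399489 + 0.0002178576) = 0.01892.
z* for 99% confidence is 2.576, so the margin of error is 2.576 × 0.01892 = 0.04874.
Point estimate p̂₁ − p̂₂ = 0.8500 − 0.5500 = 0.3000.
0.3000 ± 0.04874 → (0.2513, 0.3487).

(0.2513, 0.3487)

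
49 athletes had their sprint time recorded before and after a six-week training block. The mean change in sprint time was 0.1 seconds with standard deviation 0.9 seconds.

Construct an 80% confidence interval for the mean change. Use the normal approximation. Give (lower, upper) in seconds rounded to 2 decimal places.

(-0.06, 0.26)

This is a matched-pairs design, so SE = s_d/√n = 0.9/√49 = 0.1286.
Margin = 1.282 × 0.1286 = 0.1649; the interval is 0.1 ± 0.1649 = (-0.06, 0.26).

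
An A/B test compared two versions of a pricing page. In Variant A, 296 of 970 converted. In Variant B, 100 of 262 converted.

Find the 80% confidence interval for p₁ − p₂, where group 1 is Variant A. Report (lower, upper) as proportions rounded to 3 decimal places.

Sample proportions: 296/970 = 0.3052, 100/262 = 0.3817.
Each SE is √(p̂(1−p̂)/n): √(0.3052·0.6948/970) = 0.01479 and √(0.3817·0.6183/262) = 0.03001.
SE(p̂₁ − p̂₂) = √(SE₁² + SE₂²) = √(0.0002187441 + 0.0009006001) = 0.03346, since the two samples are independent.
At 80% confidence z* = 1.282; margin = 1.282 × 0.03346 = 0.04290.
The difference is 0.3052 − 0.3817 = -0.0765, so the interval is -0.0765 ± 0.04290 = (-0.119, -0.034).

(-0.119, -0.034)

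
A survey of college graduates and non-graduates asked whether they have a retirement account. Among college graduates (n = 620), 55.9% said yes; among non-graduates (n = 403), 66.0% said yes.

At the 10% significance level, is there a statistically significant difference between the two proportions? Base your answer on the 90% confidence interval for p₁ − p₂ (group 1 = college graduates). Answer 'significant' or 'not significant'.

significant

Each SE is √(p̂(1−p̂)/n): √(0.5590·0.4410/620) = 0.01994 and √(0.6600·0.3400/403) = 0.02360.
SE(p̂₁ − p̂₂) = √(SE₁² + SE₂²) = √(0.0003976036 + 0.00055696) = 0.03090, since the two samples are independent.
At 90% confidence z* = 1.645; margin = 1.645 × 0.03090 = 0.05083.
The difference is 0.5590 − 0.6600 = -0.1010, so the interval is -0.1010 ± 0.05083 = (-0.15183, -0.05017).
The interval (-0.15183, -0.05017) does not contain 0, so the difference is significant.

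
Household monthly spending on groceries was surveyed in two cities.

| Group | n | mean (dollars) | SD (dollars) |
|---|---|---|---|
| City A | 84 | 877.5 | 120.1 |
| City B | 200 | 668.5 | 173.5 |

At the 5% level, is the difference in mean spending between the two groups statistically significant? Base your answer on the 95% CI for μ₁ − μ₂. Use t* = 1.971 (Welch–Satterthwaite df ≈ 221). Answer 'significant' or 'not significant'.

significant

Standard errors of each mean: 120.1/√84 = 13.1040 and 173.5/√200 = 12.2683.
SE(x̄₁ − x̄₂) = √(13.1040² + 12.2683²) = 17.9507 for independent samples with unequal variances.
With t* = 1.971, the margin is 1.971 × 17.9507 = 35.3808.
x̄₁ − x̄₂ = 877.5 − 668.5 = 209.0000; the interval is 209.0000 ± 35.3808 = (173.6192, 244.3808).
The interval (173.6192, 244.3808) does not contain 0, so the difference is significant.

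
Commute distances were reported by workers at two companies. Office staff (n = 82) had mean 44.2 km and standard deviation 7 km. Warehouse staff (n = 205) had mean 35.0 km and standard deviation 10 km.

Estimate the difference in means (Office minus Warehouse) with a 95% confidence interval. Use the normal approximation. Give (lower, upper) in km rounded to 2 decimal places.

Per-group SEs: s₁/√n₁ = 7/√82 = 0.7730, s₂/√n₂ = 10/√205 = 0.6984.
Unpooled SE of the difference: √(0.597529 + 0.48776256) = 1.0418.
Margin of error = z* · SE = 1.960 × 1.0418 = 2.0419.
x̄₁ − x̄₂ = 44.2 − 35.0 = 9.2000.
CI: 9.2000 ± 2.0419 = (7.16, 11.24).

(7.16, 11.24)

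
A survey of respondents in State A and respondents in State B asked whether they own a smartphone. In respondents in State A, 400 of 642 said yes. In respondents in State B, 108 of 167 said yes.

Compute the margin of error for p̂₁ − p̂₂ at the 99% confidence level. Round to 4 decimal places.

0.1073

Sample proportions: 400/642 = 0.6231, 108/167 = 0.6467.
Each SE is √(p̂(1−p̂)/n): √(0.6231·0.3769/642) = 0.01913 and √(0.6467·0.3533/167) = 0.03699.
SE(p̂₁ − p̂₂) = √(SE₁² + SE₂²) = √(0.0003659569 + 0.0013682601) = 0.04164, since the two samples are independent.
At 99% confidence z* = 2.576; margin = 2.576 × 0.04164 = 0.10726.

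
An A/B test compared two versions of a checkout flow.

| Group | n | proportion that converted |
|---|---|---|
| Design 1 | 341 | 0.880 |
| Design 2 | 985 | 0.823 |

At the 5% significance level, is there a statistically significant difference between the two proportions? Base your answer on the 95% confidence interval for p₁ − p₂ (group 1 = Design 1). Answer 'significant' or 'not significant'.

significant

The two standard errors are √(0.8800×0.1200/341) = 0.01760 and √(0.8230×0.1770/985) = 0.01216.
Because the samples are independent, SE_diff = √(0.01760² + 0.01216²) = 0.02139.
Using z* = 1.960 for 95%, ME = 1.960 × 0.02139 = 0.04192.
p̂₁ − p̂₂ = 0.0570; interval 0.0570 ± 0.04192 gives (0.01508, 0.09892).
The interval (0.01508, 0.09892) does not contain 0, so the difference is significant.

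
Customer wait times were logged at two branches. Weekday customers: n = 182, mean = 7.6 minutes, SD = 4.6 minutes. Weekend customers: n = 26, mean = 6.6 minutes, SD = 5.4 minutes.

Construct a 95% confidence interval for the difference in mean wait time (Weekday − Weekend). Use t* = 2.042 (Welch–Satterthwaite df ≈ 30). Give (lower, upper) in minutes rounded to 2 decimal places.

Per-group SEs: s₁/√n₁ = 4.6/√182 = 0.3410, s₂/√n₂ = 5.4/√26 = 1.0590.
Unpooled SE of the difference: √(0.116281 + 1.121481) = 1.1125.
Margin of error = t* · SE = 2.042 × 1.1125 = 2.2717.
x̄₁ − x̄₂ = 7.6 − 6.6 = 1.0000.
CI: 1.0000 ± 2.2717 = (-1.27, 3.27).

(-1.27, 3.27)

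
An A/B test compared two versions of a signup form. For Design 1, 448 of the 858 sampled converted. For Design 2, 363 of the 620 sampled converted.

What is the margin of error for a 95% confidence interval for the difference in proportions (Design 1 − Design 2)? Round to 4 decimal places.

0.0512

First, p̂₁ = 448/858 = 0.5221; p̂₂ = 363/620 = 0.5855.
The two standard errors are √(0.5221×0.4779/858) = 0.01705 and √(0.5855×0.4145/620) = 0.01978.
Because the samples are independent, SE_diff = √(0.01705² + 0.01978²) = 0.02611.
Using z* = 1.960 for 95%, ME = 1.960 × 0.02611 = 0.05118.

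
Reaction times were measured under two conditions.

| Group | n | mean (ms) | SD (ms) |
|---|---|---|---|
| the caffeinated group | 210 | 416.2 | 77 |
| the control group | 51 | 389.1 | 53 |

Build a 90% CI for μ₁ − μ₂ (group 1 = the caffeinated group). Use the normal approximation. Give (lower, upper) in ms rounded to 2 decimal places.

Per-group SEs: s₁/√n₁ = 77/√210 = 5.3135, s₂/√n₂ = 53/√51 = 7.4215.
Unpooled SE of the difference: √(28.23328225 + 55.07866225) = 9.1275.
Margin of error = z* · SE = 1.645 × 9.1275 = 15.0147.
x̄₁ − x̄₂ = 416.2 − 389.1 = 27.1000.
CI: 27.1000 ± 15.0147 = (12.09, 42.11).

(12.09, 42.11)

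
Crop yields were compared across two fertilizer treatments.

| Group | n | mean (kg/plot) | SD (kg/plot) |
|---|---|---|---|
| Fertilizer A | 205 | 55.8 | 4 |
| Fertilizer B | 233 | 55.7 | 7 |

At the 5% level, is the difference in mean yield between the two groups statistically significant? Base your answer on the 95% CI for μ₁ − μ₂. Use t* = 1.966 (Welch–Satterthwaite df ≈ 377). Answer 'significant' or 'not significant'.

Per-group SEs: s₁/√n₁ = 4/√205 = 0.2794, s₂/√n₂ = 7/√233 = 0.4586.
Unpooled SE of the difference: √(0.07806436 + 0.21031396) = 0.5370.
Margin of error = t* · SE = 1.966 × 0.5370 = 1.0557.
x̄₁ − x̄₂ = 55.8 − 55.7 = 0.1000.
CI: 0.1000 ± 1.0557 = (-0.9557, 1.1557).
The interval (-0.9557, 1.1557) contains 0, so the difference is not significant.

not significant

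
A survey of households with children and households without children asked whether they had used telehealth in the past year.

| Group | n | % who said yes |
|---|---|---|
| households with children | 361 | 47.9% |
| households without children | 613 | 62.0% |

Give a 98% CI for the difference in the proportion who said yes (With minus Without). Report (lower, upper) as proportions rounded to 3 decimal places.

(-0.217, -0.065)

SE₁ = √(p̂₁(1−p̂₁)/n₁) = √(0.4790·0.5210/361) = 0.02629; SE₂ = √(0.6200·0.3800/613) = 0.01960.
Independent samples: SE of the difference = √(SE₁² + SE₂²) = √(0.0006911641 + 0.00038416) = 0.03279.
z* for 98% confidence is 2.326, so the margin of error is 2.326 × 0.03279 = 0.07627.
Point estimate p̂₁ − p̂₂ = 0.4790 − 0.6200 = -0.1410.
-0.1410 ± 0.07627 → (-0.217, -0.065).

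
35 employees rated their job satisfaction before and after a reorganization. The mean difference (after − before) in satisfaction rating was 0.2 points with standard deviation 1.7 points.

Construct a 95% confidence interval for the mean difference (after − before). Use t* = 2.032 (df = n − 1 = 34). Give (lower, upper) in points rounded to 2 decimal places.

This is a matched-pairs design, so SE = s_d/√n = 1.7/√35 = 0.2874.
Margin = 2.032 × 0.2874 = 0.5840; the interval is 0.2 ± 0.5840 = (-0.38, 0.78).

(-0.38, 0.78)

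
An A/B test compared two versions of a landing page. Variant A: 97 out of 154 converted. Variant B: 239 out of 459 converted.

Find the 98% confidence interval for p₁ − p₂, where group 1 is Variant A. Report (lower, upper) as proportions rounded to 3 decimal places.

(0.004, 0.215)

First, p̂₁ = 97/154 = 0.6299; p̂₂ = 239/459 = 0.5207.
The two standard errors are √(0.6299×0.3701/154) = 0.03891 and √(0.5207×0.4793/459) = 0.02332.
Because the samples are independent, SE_diff = √(0.03891² + 0.02332²) = 0.04536.
Using z* = 2.326 for 98%, ME = 2.326 × 0.04536 = 0.10551.
p̂₁ − p̂₂ = 0.1092; interval 0.1092 ± 0.10551 gives (0.004, 0.215).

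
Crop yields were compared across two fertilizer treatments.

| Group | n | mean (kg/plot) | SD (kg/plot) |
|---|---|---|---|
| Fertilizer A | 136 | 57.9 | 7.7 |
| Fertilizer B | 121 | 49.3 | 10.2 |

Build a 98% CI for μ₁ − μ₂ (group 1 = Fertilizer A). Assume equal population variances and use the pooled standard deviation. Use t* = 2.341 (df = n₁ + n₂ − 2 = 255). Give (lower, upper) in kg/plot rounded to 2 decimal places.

(5.98, 11.22)

s_p = √[((n₁−1)s₁² + (n₂−1)s₂²)/(n₁+n₂−2)] = √[(135·7.7² + 120·10.2²)/255] = 8.9638.
SE = 8.9638·√(1/136 + 1/121) = 1.1202.
With t* = 2.341, margin = 2.341 × 1.1202 = 2.6224.
x̄₁ − x̄₂ = 57.9 − 49.3 = 8.6000; interval 8.6000 ± 2.6224 = (5.98, 11.22).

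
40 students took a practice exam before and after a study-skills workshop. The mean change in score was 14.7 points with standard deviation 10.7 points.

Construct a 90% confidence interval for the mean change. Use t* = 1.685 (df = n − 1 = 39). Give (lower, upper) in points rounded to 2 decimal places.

(11.85, 17.55)

This is a matched-pairs design, so SE = s_d/√n = 10.7/√40 = 1.6918.
Margin = 1.685 × 1.6918 = 2.8507; the interval is 14.7 ± 2.8507 = (11.85, 17.55).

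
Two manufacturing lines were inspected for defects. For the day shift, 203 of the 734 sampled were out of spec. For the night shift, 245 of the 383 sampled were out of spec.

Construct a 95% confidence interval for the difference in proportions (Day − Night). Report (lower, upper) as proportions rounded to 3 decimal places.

(-0.421, -0.305)

First, p̂₁ = 203/734 = 0.2766; p̂₂ = 245/383 = 0.6397.
The two standard errors are √(0.2766×0.7234/734) = 0.01651 and √(0.6397×0.3603/383) = 0.02453.
Because the samples are independent, SE_diff = √(0.01651² + 0.02453²) = 0.02957.
Using z* = 1.960 for 95%, ME = 1.960 × 0.02957 = 0.05796.
p̂₁ − p̂₂ = -0.3631; interval -0.3631 ± 0.05796 gives (-0.421, -0.305).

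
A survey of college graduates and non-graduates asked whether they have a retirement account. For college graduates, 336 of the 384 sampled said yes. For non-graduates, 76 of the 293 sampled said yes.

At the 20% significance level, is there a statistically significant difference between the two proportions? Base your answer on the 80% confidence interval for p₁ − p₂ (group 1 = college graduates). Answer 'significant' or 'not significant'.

First, p̂₁ = 336/384 = 0.8750; p̂₂ = 76/293 = 0.2594.
The two standard errors are √(0.8750×0.1250/384) = 0.01688 and √(0.2594×0.7406/293) = 0.02561.
Because the samples are independent, SE_diff = √(0.01688² + 0.02561²) = 0.03067.
Using z* = 1.282 for 80%, ME = 1.282 × 0.03067 = 0.03932.
p̂₁ − p̂₂ = 0.6156; interval 0.6156 ± 0.03932 gives (0.57628, 0.65492).
The interval (0.57628, 0.65492) does not contain 0, so the difference is significant.

significant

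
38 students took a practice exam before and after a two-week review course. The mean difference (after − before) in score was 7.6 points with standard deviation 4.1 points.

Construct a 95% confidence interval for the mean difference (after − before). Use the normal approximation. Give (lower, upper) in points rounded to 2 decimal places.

(6.30, 8.90)

This is a matched-pairs design, so SE = s_d/√n = 4.1/√38 = 0.6651.
Margin = 1.960 × 0.6651 = 1.3036; the interval is 7.6 ± 1.3036 = (6.30, 8.90).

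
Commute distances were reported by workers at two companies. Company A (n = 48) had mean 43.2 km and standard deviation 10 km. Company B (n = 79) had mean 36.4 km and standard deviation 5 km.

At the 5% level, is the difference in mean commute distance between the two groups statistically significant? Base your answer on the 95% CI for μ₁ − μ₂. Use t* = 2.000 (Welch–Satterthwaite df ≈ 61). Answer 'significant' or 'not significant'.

Standard errors of each mean: 10/√48 = 1.4434 and 5/√79 = 0.5625.
SE(x̄₁ − x̄₂) = √(1.4434² + 0.5625²) = 1.5491 for independent samples with unequal variances.
With t* = 2.000, the margin is 2.000 × 1.5491 = 3.0982.
x̄₁ − x̄₂ = 43.2 − 36.4 = 6.8000; the interval is 6.8000 ± 3.0982 = (3.7018, 9.8982).
The interval (3.7018, 9.8982) does not contain 0, so the difference is significant.

significant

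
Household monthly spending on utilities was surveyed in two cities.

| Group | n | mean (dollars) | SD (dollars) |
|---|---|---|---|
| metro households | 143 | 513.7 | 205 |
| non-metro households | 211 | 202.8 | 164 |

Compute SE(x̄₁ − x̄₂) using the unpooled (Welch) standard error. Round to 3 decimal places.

Per-group SEs: s₁/√n₁ = 205/√143 = 17.1430, s₂/√n₂ = 164/√211 = 11.2902.
Unpooled SE of the difference: √(293.882449 + 127.46861604) = 20.5268.

20.527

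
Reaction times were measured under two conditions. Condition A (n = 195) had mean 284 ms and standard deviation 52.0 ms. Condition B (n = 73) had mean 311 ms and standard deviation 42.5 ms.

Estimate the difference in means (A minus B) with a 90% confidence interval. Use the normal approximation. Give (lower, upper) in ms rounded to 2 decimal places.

(-37.22, -16.78)

Per-group SEs: s₁/√n₁ = 52.0/√195 = 3.7238, s₂/√n₂ = 42.5/√73 = 4.9742.
Unpooled SE of the difference: √(13.86668644 + 24.74266564) = 6.2136.
Margin of error = z* · SE = 1.645 × 6.2136 = 10.2214.
x̄₁ − x̄₂ = 284 − 311 = -27.0000.
CI: -27.0000 ± 10.2214 = (-37.22, -16.78).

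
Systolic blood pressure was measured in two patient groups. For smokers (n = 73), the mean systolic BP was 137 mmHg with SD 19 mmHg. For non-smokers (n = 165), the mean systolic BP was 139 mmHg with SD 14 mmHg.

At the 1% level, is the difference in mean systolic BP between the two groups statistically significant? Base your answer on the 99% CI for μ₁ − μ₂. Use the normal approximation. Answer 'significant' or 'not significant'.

not significant

SE₁ = s₁/√n₁ = 19/√73 = 2.2238; SE₂ = 14/√165 = 1.0899.
Independent samples, unequal variances: SE_diff = √(SE₁² + SE₂²) = √(4.94528644 + 1.18788201) = 2.4765.
z* = 2.576, so margin of error = 2.576 × 2.4765 = 6.3795.
Difference in means = 137 − 139 = -2.0000.
-2.0000 ± 6.3795 → (-8.3795, 4.3795).
The interval (-8.3795, 4.3795) contains 0, so the difference is not significant.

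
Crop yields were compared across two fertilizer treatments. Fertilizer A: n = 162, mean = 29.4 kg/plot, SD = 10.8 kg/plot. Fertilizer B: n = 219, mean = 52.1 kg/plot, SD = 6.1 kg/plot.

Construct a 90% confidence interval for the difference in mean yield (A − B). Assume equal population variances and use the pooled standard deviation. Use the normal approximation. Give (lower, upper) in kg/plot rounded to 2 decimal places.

(-24.14, -21.26)

s_p = √[((n₁−1)s₁² + (n₂−1)s₂²)/(n₁+n₂−2)] = √[(161·10.8² + 218·6.1²)/379] = 8.4233.
SE = 8.4233·√(1/162 + 1/219) = 0.8729.
With z* = 1.645, margin = 1.645 × 0.8729 = 1.4359.
x̄₁ − x̄₂ = 29.4 − 52.1 = -22.7000; interval -22.7000 ± 1.4359 = (-24.14, -21.26).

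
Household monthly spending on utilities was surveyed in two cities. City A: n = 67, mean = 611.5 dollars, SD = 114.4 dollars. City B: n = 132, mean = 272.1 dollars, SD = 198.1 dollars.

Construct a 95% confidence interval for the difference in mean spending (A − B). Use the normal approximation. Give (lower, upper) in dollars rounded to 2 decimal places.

Standard errors of each mean: 114.4/√67 = 13.9762 and 198.1/√132 = 17.2424.
SE(x̄₁ − x̄₂) = √(13.9762² + 17.2424²) = 22.1954 for independent samples with unequal variances.
With z* = 1.960, the margin is 1.960 × 22.1954 = 43.5030.
x̄₁ − x̄₂ = 611.5 − 272.1 = 339.4000; the interval is 339.4000 ± 43.5030 = (295.90, 382.90).

(295.90, 382.90)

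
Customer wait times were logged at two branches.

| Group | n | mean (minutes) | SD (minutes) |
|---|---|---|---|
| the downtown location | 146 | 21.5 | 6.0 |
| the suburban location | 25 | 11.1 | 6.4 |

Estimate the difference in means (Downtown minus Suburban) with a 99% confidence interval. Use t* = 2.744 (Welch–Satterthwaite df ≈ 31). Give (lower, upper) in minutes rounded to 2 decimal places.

(6.63, 14.17)

Per-group SEs: s₁/√n₁ = 6.0/√146 = 0.4966, s₂/√n₂ = 6.4/√25 = 1.2800.
Unpooled SE of the difference: √(0.24661156 + 1.6384) = 1.3730.
Margin of error = t* · SE = 2.744 × 1.3730 = 3.7675.
x̄₁ − x̄₂ = 21.5 − 11.1 = 10.4000.
CI: 10.4000 ± 3.7675 = (6.63, 14.17).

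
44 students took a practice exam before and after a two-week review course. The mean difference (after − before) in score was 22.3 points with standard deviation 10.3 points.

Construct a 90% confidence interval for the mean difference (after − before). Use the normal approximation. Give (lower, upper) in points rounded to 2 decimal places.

Paired design: SE = s_d/√n = 10.3/√44 = 1.5528.
z* = 1.645; margin of error = 1.645 × 1.5528 = 2.5544.
22.3 ± 2.5544 → (19.75, 24.85).

(19.75, 24.85)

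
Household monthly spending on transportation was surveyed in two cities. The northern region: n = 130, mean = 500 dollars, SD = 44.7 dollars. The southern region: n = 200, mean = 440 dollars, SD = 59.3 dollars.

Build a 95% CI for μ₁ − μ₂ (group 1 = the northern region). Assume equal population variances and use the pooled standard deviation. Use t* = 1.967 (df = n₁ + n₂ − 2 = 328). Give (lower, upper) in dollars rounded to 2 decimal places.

(48.03, 71.97)

s_p = √[((n₁−1)s₁² + (n₂−1)s₂²)/(n₁+n₂−2)] = √[(129·44.7² + 199·59.3²)/328] = 54.0307.
SE = 54.0307·√(1/130 + 1/200) = 6.0871.
With t* = 1.967, margin = 1.967 × 6.0871 = 11.9733.
x̄₁ − x̄₂ = 500 − 440 = 60.0000; interval 60.0000 ± 11.9733 = (48.03, 71.97).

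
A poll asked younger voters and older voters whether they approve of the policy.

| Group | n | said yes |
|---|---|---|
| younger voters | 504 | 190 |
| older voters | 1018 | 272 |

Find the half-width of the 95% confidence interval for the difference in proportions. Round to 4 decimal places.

p̂₁ = 190/504 = 0.3770 and p̂₂ = 272/1018 = 0.2672.
SE₁ = √(p̂₁(1−p̂₁)/n₁) = √(0.3770·0.6230/504) = 0.02159; SE₂ = √(0.2672·0.7328/1018) = 0.01387.
Independent samples: SE of the difference = √(SE₁² + SE₂²) = √(0.0004661281 + 0.0001923769) = 0.02566.
z* for 95% confidence is 1.960, so the margin of error is 1.960 × 0.02566 = 0.05029.

0.0503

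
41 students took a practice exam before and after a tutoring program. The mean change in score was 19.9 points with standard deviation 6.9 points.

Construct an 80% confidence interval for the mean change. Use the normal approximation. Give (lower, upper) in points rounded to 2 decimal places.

(18.52, 21.28)

Paired design: SE = s_d/√n = 6.9/√41 = 1.0776.
z* = 1.282; margin of error = 1.282 × 1.0776 = 1.3815.
19.9 ± 1.3815 → (18.52, 21.28).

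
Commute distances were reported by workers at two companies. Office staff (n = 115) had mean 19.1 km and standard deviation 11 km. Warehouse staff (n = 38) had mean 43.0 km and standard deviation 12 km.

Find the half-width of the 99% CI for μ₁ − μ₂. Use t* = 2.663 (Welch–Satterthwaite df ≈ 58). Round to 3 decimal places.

5.860

SE₁ = s₁/√n₁ = 11/√115 = 1.0258; SE₂ = 12/√38 = 1.9467.
Independent samples, unequal variances: SE_diff = √(SE₁² + SE₂²) = √(1.05226564 + 3.78964089) = 2.2004.
t* = 2.663, so margin of error = 2.663 × 2.2004 = 5.8597.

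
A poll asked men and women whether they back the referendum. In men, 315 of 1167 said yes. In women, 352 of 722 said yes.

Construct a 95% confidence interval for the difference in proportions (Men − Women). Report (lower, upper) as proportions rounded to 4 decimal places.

p̂₁ = 315/1167 = 0.2699 and p̂₂ = 352/722 = 0.4875.
SE₁ = √(p̂₁(1−p̂₁)/n₁) = √(0.2699·0.7301/1167) = 0.01299; SE₂ = √(0.4875·0.5125/722) = 0.01860.
Independent samples: SE of the difference = √(SE₁² + SE₂²) = √(0.0001687401 + 0.00034596) = 0.02269.
z* for 95% confidence is 1.960, so the margin of error is 1.960 × 0.02269 = 0.04447.
Point estimate p̂₁ − p̂₂ = 0.2699 − 0.4875 = -0.2176.
-0.2176 ± 0.04447 → (-0.2621, -0.1731).

(-0.2621, -0.1731)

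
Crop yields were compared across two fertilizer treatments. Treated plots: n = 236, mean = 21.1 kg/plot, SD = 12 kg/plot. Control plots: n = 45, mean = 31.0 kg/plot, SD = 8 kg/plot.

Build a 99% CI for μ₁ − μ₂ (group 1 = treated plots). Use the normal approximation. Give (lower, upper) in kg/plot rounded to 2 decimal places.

(-13.57, -6.23)

Standard errors of each mean: 12/√236 = 0.7811 and 8/√45 = 1.1926.
SE(x̄₁ − x̄₂) = √(0.7811² + 1.1926²) = 1.4256 for independent samples with unequal variances.
With z* = 2.576, the margin is 2.576 × 1.4256 = 3.6723.
x̄₁ − x̄₂ = 21.1 − 31.0 = -9.9000; the interval is -9.9000 ± 3.6723 = (-13.57, -6.23).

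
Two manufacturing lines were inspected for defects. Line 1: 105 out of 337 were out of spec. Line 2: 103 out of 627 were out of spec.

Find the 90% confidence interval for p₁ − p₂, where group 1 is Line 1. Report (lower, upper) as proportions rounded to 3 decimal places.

(0.099, 0.195)

Sample proportions: 105/337 = 0.3116, 103/627 = 0.1643.
Each SE is √(p̂(1−p̂)/n): √(0.3116·0.6884/337) = 0.02523 and √(0.1643·0.8357/627) = 0.01480.
SE(p̂₁ − p̂₂) = √(SE₁² + SE₂²) = √(0.0006365529 + 0.00021904) = 0.02925, since the two samples are independent.
At 90% confidence z* = 1.645; margin = 1.645 × 0.02925 = 0.04812.
The difference is 0.3116 − 0.1643 = 0.1473, so the interval is 0.1473 ± 0.04812 = (0.099, 0.195).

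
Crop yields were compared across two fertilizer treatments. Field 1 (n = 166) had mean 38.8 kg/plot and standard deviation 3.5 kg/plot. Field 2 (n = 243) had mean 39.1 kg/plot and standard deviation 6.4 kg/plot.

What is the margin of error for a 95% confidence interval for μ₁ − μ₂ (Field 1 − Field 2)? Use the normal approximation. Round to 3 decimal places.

SE₁ = s₁/√n₁ = 3.5/√166 = 0.2717; SE₂ = 6.4/√243 = 0.4106.
Independent samples, unequal variances: SE_diff = √(SE₁² + SE₂²) = √(0.07382089 + 0.16859236) = 0.4924.
z* = 1.960, so margin of error = 1.960 × 0.4924 = 0.9651.

0.965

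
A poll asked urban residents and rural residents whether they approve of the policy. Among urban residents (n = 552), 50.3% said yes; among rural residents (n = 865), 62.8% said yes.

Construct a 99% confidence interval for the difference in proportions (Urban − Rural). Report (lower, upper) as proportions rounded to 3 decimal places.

SE₁ = √(p̂₁(1−p̂₁)/n₁) = √(0.5030·0.4970/552) = 0.02128; SE₂ = √(0.6280·0.3720/865) = 0.01643.
Independent samples: SE of the difference = √(SE₁² + SE₂²) = √(0.0004528384 + 0.0002699449) = 0.02688.
z* for 99% confidence is 2.576, so the margin of error is 2.576 × 0.02688 = 0.06924.
Point estimate p̂₁ − p̂₂ = 0.5030 − 0.6280 = -0.1250.
-0.1250 ± 0.06924 → (-0.194, -0.056).

(-0.194, -0.056)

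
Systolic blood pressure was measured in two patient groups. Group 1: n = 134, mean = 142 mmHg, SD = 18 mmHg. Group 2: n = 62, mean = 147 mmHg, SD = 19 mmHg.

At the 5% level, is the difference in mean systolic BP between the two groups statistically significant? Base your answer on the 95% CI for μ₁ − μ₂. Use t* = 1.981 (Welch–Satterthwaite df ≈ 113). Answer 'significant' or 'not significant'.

SE₁ = s₁/√n₁ = 18/√134 = 1.5550; SE₂ = 19/√62 = 2.4130.
Independent samples, unequal variances: SE_diff = √(SE₁² + SE₂²) = √(2.418025 + 5.822569) = 2.8706.
t* = 1.981, so margin of error = 1.981 × 2.8706 = 5.6867.
Difference in means = 142 − 147 = -5.0000.
-5.0000 ± 5.6867 → (-10.6867, 0.6867).
The interval (-10.6867, 0.6867) contains 0, so the difference is not significant.

not significant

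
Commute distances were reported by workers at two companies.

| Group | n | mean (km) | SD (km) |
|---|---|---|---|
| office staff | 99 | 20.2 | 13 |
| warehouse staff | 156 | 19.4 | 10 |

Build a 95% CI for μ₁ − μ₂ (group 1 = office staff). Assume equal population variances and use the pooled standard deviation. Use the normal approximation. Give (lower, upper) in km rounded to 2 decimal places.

(-2.04, 3.64)

Pooled variance s_p² = [98·13² + 155·10²] / (99+156−2) = 126.7273, so s_p = 11.2573.
SE_diff = s_p·√(1/n₁ + 1/n₂) = 11.2573·√(1/99 + 1/156) = 1.4465.
z* = 1.960; margin = 1.960 × 1.4465 = 2.8351.
Difference = 20.2 − 19.4 = 0.8000.
0.8000 ± 2.8351 → (-2.04, 3.64).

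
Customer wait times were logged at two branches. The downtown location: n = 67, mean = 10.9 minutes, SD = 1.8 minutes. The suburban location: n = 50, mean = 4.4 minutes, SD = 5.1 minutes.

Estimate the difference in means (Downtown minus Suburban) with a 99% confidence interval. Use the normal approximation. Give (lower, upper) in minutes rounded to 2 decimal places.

(4.56, 8.44)

Per-group SEs: s₁/√n₁ = 1.8/√67 = 0.2199, s₂/√n₂ = 5.1/√50 = 0.7212.
Unpooled SE of the difference: √(0.04835601 + 0.52012944) = 0.7540.
Margin of error = z* · SE = 2.576 × 0.7540 = 1.9423.
x̄₁ − x̄₂ = 10.9 − 4.4 = 6.5000.
CI: 6.5000 ± 1.9423 = (4.56, 8.44).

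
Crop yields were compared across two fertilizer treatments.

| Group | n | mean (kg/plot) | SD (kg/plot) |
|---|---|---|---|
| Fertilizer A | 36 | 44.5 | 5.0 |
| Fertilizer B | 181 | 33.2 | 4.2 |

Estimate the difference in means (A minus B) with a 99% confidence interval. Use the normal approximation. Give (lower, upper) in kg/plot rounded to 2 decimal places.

(9.01, 13.59)

SE₁ = s₁/√n₁ = 5.0/√36 = 0.8333; SE₂ = 4.2/√181 = 0.3122.
Independent samples, unequal variances: SE_diff = √(SE₁² + SE₂²) = √(0.69438889 + 0.09746884) = 0.8899.
z* = 2.576, so margin of error = 2.576 × 0.8899 = 2.2924.
Difference in means = 44.5 − 33.2 = 11.3000.
11.3000 ± 2.2924 → (9.01, 13.59).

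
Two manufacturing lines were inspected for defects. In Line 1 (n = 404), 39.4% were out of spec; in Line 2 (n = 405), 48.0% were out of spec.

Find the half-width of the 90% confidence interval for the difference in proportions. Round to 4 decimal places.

The two standard errors are √(0.3940×0.6060/404) = 0.02431 and √(0.4800×0.5200/405) = 0.02483.
Because the samples are independent, SE_diff = √(0.02431² + 0.02483²) = 0.03475.
Using z* = 1.645 for 90%, ME = 1.645 × 0.03475 = 0.05716.

0.0572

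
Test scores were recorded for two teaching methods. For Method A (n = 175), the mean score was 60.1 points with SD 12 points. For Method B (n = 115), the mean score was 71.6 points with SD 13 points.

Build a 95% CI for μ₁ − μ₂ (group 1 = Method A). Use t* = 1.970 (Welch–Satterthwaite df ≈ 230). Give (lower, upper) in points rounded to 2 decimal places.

SE₁ = s₁/√n₁ = 12/√175 = 0.9071; SE₂ = 13/√115 = 1.2123.
Independent samples, unequal variances: SE_diff = √(SE₁² + SE₂²) = √(0.82283041 + 1.46967129) = 1.5141.
t* = 1.970, so margin of error = 1.970 × 1.5141 = 2.9828.
Difference in means = 60.1 − 71.6 = -11.5000.
-11.5000 ± 2.9828 → (-14.48, -8.52).

(-14.48, -8.52)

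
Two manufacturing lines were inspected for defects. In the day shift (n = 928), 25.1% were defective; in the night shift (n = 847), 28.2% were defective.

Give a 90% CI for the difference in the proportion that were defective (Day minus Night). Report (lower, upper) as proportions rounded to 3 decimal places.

(-0.066, 0.004)

The two standard errors are √(0.2510×0.7490/928) = 0.01423 and √(0.2820×0.7180/847) = 0.01546.
Because the samples are independent, SE_diff = √(0.01423² + 0.01546²) = 0.02101.
Using z* = 1.645 for 90%, ME = 1.645 × 0.02101 = 0.03456.
p̂₁ − p̂₂ = -0.0310; interval -0.0310 ± 0.03456 gives (-0.066, 0.004).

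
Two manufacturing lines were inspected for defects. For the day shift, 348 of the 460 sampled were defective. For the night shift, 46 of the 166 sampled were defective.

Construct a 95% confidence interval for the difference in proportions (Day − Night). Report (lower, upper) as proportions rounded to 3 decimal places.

p̂₁ = 348/460 = 0.7565 and p̂₂ = 46/166 = 0.2771.
SE₁ = √(p̂₁(1−p̂₁)/n₁) = √(0.7565·0.2435/460) = 0.02001; SE₂ = √(0.2771·0.7229/166) = 0.03474.
Independent samples: SE of the difference = √(SE₁² + SE₂²) = √(0.0004004001 + 0.0012068676) = 0.04009.
z* for 95% confidence is 1.960, so the margin of error is 1.960 × 0.04009 = 0.07858.
Point estimate p̂₁ − p̂₂ = 0.7565 − 0.2771 = 0.4794.
0.4794 ± 0.07858 → (0.401, 0.558).

(0.401, 0.558)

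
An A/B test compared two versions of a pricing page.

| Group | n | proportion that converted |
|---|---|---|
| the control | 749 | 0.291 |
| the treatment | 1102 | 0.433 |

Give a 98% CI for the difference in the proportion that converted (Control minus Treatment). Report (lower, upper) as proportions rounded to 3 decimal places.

(-0.194, -0.090)

SE₁ = √(p̂₁(1−p̂₁)/n₁) = √(0.2910·0.7090/749) = 0.01660; SE₂ = √(0.4330·0.5670/1102) = 0.01493.
Independent samples: SE of the difference = √(SE₁² + SE₂²) = √(0.00027556 + 0.0002229049) = 0.02233.
z* for 98% confidence is 2.326, so the margin of error is 2.326 × 0.02233 = 0.05194.
Point estimate p̂₁ − p̂₂ = 0.2910 − 0.4330 = -0.1420.
-0.1420 ± 0.05194 → (-0.194, -0.090).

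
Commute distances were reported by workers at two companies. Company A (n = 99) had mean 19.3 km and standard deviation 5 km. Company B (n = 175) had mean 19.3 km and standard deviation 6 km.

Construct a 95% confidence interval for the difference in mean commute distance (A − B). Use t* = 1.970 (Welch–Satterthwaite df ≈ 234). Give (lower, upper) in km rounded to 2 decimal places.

SE₁ = s₁/√n₁ = 5/√99 = 0.5025; SE₂ = 6/√175 = 0.4536.
Independent samples, unequal variances: SE_diff = √(SE₁² + SE₂²) = √(0.25250625 + 0.20575296) = 0.6769.
t* = 1.970, so margin of error = 1.970 × 0.6769 = 1.3335.
Difference in means = 19.3 − 19.3 = 0.0000.
0.0000 ± 1.3335 → (-1.33, 1.33).

(-1.33, 1.33)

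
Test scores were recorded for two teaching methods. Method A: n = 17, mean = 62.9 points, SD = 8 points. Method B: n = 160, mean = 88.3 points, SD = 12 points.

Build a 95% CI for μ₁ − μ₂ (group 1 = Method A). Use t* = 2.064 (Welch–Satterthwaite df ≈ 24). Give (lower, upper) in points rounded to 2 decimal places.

(-29.86, -20.94)

Standard errors of each mean: 8/√17 = 1.9403 and 12/√160 = 0.9487.
SE(x̄₁ − x̄₂) = √(1.9403² + 0.9487²) = 2.1598 for independent samples with unequal variances.
With t* = 2.064, the margin is 2.064 × 2.1598 = 4.4578.
x̄₁ − x̄₂ = 62.9 − 88.3 = -25.4000; the interval is -25.4000 ± 4.4578 = (-29.86, -20.94).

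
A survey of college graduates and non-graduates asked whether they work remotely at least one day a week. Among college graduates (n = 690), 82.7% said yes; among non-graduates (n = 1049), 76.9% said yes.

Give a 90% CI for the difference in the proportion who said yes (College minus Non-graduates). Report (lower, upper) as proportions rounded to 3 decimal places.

(0.026, 0.090)

The two standard errors are √(0.8270×0.1730/690) = 0.01440 and √(0.7690×0.2310/1049) = 0.01301.
Because the samples are independent, SE_diff = √(0.01440² + 0.01301²) = 0.01941.
Using z* = 1.645 for 90%, ME = 1.645 × 0.01941 = 0.03193.
p̂₁ − p̂₂ = 0.0580; interval 0.0580 ± 0.03193 gives (0.026, 0.090).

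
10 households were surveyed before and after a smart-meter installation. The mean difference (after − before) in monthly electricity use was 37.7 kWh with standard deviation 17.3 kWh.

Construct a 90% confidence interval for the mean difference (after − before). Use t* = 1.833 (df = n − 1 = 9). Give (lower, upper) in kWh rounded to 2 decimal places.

Paired design: SE = s_d/√n = 17.3/√10 = 5.4707.
t* = 1.833; margin of error = 1.833 × 5.4707 = 10.0278.
37.7 ± 10.0278 → (27.67, 47.73).

(27.67, 47.73)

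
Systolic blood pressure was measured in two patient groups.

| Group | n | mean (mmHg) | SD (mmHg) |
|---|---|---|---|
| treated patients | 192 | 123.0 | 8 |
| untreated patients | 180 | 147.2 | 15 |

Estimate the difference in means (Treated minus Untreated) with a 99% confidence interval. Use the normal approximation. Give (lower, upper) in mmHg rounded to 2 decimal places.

(-27.44, -20.96)

Standard errors of each mean: 8/√192 = 0.5774 and 15/√180 = 1.1180.
SE(x̄₁ − x̄₂) = √(0.5774² + 1.1180²) = 1.2583 for independent samples with unequal variances.
With z* = 2.576, the margin is 2.576 × 1.2583 = 3.2414.
x̄₁ − x̄₂ = 123.0 − 147.2 = -24.2000; the interval is -24.2000 ± 3.2414 = (-27.44, -20.96).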